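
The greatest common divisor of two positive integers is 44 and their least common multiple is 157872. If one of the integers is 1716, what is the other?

4048

For two integers, gcd × lcm = product, so the other is (44 × 157872) / 1716 = 6946368 / 1716 = 4048.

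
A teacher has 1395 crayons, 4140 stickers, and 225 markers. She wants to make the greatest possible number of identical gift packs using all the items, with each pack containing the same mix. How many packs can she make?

The pack count must divide each quantity, so the greatest is gcd(1395, 4140, 225).
1395 = 3^2 × 5 × 31
4140 = 2^2 × 3^2 × 5 × 23
225 = 3^2 × 5^2
gcd(1395, 4140, 225) = 3^2 × 5 = 45.

45 packs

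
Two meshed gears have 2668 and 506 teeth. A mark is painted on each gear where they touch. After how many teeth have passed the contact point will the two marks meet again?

29348 teeth

We need the least common multiple of the intervals.
2668 = 2^2 × 23 × 29
506 = 2 × 11 × 23
LCM(2668, 506) = 2^2 × 11 × 23 × 29 = 29348.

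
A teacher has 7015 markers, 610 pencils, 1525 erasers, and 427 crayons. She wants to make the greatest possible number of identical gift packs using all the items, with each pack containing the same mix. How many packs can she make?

The pack count must divide each quantity, so the greatest is gcd(7015, 610, 1525, 427).
7015 = 5 × 23 × 61
610 = 2 × 5 × 61
1525 = 5^2 × 61
427 = 7 × 61
gcd(7015, 610, 1525, 427) = 61.

61 packs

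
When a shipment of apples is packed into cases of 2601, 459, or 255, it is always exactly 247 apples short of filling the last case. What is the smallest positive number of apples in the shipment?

Being 247 short of a full case of size k means N ≡ −247 (mod k), i.e. N + 247 is a multiple of each size.
2601 = 3^2 × 17^2
459 = 3^3 × 17
255 = 3 × 5 × 17
LCM(2601, 459, 255) = 3^3 × 5 × 17^2 = 39015.
Smallest positive N is 39015 − 247 = 38768.

38768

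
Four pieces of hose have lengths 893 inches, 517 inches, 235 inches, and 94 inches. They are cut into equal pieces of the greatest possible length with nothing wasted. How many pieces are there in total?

37

Piece length = gcd(893, 517, 235, 94).
893 = 19 × 47
517 = 11 × 47
235 = 5 × 47
94 = 2 × 47
gcd(893, 517, 235, 94) = 47.
Total pieces = 893/47 + 517/47 + 235/47 + 94/47 = 19 + 11 + 5 + 2 = 37.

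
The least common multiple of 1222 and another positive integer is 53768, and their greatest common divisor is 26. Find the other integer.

1144

gcd × lcm = product of the two integers, so the other integer is (26 × 53768) / 1222 = 1144.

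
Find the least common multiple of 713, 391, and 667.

713 = 23 × 31
391 = 17 × 23
667 = 23 × 29
LCM(713, 391, 667) = 17 × 23 × 29 × 31 = 351509.

351509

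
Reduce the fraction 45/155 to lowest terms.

45 = 3^2 × 5
155 = 5 × 31
gcd(45, 155) = 5.
Divide numerator and denominator by 5: 45/155 = 9/31.

9/31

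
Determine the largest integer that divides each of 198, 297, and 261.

198 = 2 × 3^2 × 11
297 = 3^3 × 11
261 = 3^2 × 29
gcd(198, 297, 261) = 3^2 = 9.

9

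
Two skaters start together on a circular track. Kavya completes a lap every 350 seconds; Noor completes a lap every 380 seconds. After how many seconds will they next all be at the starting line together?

13300 seconds

The first simultaneous occurrence is after LCM of the individual periods.
350 = 2 × 5^2 × 7
380 = 2^2 × 5 × 19
LCM(350, 380) = 2^2 × 5^2 × 7 × 19 = 13300.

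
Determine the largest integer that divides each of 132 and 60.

132 = 2^2 × 3 × 11
60 = 2^2 × 3 × 5
gcd(132, 60) = 2^2 × 3 = 12.

12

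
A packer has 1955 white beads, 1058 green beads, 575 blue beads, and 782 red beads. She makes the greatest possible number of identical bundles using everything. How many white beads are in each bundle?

Number of bundles = gcd(1955, 1058, 575, 782).
1955 = 5 × 17 × 23
1058 = 2 × 23^2
575 = 5^2 × 23
782 = 2 × 17 × 23
gcd(1955, 1058, 575, 782) = 23.
white beads per bundle = 1955 / 23 = 85.

85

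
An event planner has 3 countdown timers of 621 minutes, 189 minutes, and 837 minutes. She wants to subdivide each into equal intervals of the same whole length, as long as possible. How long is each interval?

27 minutes

The interval must divide each timer length; the longest such is the gcd.
621 = 3^3 × 23
189 = 3^3 × 7
837 = 3^3 × 31
gcd(621, 189, 837) = 3^3 = 27.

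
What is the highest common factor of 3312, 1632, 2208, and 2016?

3312 = 2^4 × 3^2 × 23
1632 = 2^5 × 3 × 17
2208 = 2^5 × 3 × 23
2016 = 2^5 × 3^2 × 7
gcd(3312, 1632, 2208, 2016) = 2^4 × 3 = 48.

48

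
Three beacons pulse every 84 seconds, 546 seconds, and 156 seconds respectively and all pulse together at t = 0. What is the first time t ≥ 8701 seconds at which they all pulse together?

8736 seconds

Joint pulses occur at multiples of LCM(84, 546, 156).
84 = 2^2 × 3 × 7
546 = 2 × 3 × 7 × 13
156 = 2^2 × 3 × 13
LCM(84, 546, 156) = 2^2 × 3 × 7 × 13 = 1092.
Smallest multiple of 1092 that is ≥ 8701: ⌈8701/1092⌉ × 1092 = 8 × 1092 = 8736.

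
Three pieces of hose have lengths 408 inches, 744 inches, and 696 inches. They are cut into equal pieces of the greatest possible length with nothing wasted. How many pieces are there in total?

77

Piece length = gcd(408, 744, 696).
408 = 2^3 × 3 × 17
744 = 2^3 × 3 × 31
696 = 2^3 × 3 × 29
gcd(408, 744, 696) = 2^3 × 3 = 24.
Total pieces = 408/24 + 744/24 + 696/24 = 17 + 31 + 29 = 77.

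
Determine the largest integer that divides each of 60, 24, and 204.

12

60 = 2^2 × 3 × 5
24 = 2^3 × 3
204 = 2^2 × 3 × 17
gcd(60, 24, 204) = 2^2 × 3 = 12.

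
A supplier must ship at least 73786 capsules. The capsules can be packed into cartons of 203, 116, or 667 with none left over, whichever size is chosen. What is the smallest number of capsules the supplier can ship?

74704

The number of capsules must be a common multiple of 203, 116, and 667, so a multiple of their LCM.
203 = 7 × 29
116 = 2^2 × 29
667 = 23 × 29
LCM(203, 116, 667) = 2^2 × 7 × 23 × 29 = 18676.
Smallest multiple of 18676 that is ≥ 73786: ⌈73786/18676⌉ × 18676 = 4 × 18676 = 74704.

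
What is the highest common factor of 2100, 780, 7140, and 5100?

60

2100 = 2^2 × 3 × 5^2 × 7
780 = 2^2 × 3 × 5 × 13
7140 = 2^2 × 3 × 5 × 7 × 17
5100 = 2^2 × 3 × 5^2 × 17
gcd(2100, 780, 7140, 5100) = 2^2 × 3 × 5 = 60.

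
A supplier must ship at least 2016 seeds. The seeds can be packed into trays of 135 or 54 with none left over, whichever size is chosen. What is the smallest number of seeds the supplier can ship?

2160

The number of seeds must be a common multiple of 135 and 54, so a multiple of their LCM.
135 = 3^3 × 5
54 = 2 × 3^3
LCM(135, 54) = 2 × 3^3 × 5 = 270.
Smallest multiple of 270 that is ≥ 2016: ⌈2016/270⌉ × 270 = 8 × 270 = 2160.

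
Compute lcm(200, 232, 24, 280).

200 = 2^3 × 5^2
232 = 2^3 × 29
24 = 2^3 × 3
280 = 2^3 × 5 × 7
LCM(200, 232, 24, 280) = 2^3 × 3 × 5^2 × 7 × 29 = 121800.

121800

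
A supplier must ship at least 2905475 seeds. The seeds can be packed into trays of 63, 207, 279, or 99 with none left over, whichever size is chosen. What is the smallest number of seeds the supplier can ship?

The number of seeds must be a common multiple of 63, 207, 279, and 99, so a multiple of their LCM.
63 = 3^2 × 7
207 = 3^2 × 23
279 = 3^2 × 31
99 = 3^2 × 11
LCM(63, 207, 279, 99) = 3^2 × 7 × 11 × 23 × 31 = 494109.
Smallest multiple of 494109 that is ≥ 2905475: ⌈2905475/494109⌉ × 494109 = 6 × 494109 = 2964654.

2964654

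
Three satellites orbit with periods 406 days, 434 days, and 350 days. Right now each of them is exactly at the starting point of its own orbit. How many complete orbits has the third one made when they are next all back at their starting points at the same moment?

All finish a whole number of cycles simultaneously at t = LCM of the periods.
406 = 2 × 7 × 29
434 = 2 × 7 × 31
350 = 2 × 5^2 × 7
LCM(406, 434, 350) = 2 × 5^2 × 7 × 29 × 31 = 314650.
Orbits for period 350: 314650 / 350 = 899.

899 orbits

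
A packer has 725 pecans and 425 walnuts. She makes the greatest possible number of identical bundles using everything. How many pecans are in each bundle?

29

Number of bundles = gcd(725, 425).
725 = 5^2 × 29
425 = 5^2 × 17
gcd(725, 425) = 5^2 = 25.
pecans per bundle = 725 / 25 = 29.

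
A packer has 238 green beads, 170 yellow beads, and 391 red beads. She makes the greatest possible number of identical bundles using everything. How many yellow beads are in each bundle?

Number of bundles = gcd(238, 170, 391).
238 = 2 × 7 × 17
170 = 2 × 5 × 17
391 = 17 × 23
gcd(238, 170, 391) = 17.
yellow beads per bundle = 170 / 17 = 10.

10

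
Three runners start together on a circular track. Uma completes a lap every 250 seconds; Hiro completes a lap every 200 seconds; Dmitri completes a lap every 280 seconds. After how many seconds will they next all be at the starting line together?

They coincide at every common multiple of the periods; the first is the LCM.
250 = 2 × 5^3
200 = 2^3 × 5^2
280 = 2^3 × 5 × 7
LCM(250, 200, 280) = 2^3 × 5^3 × 7 = 7000.

7000 seconds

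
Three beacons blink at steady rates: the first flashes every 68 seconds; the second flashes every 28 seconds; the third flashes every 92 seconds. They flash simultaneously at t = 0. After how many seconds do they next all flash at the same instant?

10948 seconds

The first simultaneous occurrence is after LCM of the individual periods.
68 = 2^2 × 17
28 = 2^2 × 7
92 = 2^2 × 23
LCM(68, 28, 92) = 2^2 × 7 × 17 × 23 = 10948.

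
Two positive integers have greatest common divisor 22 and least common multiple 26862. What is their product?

For any two positive integers, gcd × lcm = product = 22 × 26862 = 590964.

590964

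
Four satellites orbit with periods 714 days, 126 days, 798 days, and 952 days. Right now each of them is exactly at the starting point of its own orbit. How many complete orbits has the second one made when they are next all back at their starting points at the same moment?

They are all back at their starting positions together after one LCM of the periods.
714 = 2 × 3 × 7 × 17
126 = 2 × 3^2 × 7
798 = 2 × 3 × 7 × 19
952 = 2^3 × 7 × 17
LCM(714, 126, 798, 952) = 2^3 × 3^2 × 7 × 17 × 19 = 162792.
Orbits for period 126: 162792 / 126 = 1292.

1292 orbits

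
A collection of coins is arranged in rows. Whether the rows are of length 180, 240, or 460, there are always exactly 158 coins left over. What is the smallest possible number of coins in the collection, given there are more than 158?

16718

N − 158 must be a common multiple of 180, 240, and 460.
180 = 2^2 × 3^2 × 5
240 = 2^4 × 3 × 5
460 = 2^2 × 5 × 23
LCM(180, 240, 460) = 2^4 × 3^2 × 5 × 23 = 16560.
Smallest N > 158 is LCM + 158 = 16560 + 158 = 16718.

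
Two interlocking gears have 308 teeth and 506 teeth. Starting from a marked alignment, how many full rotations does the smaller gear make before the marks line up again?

All finish a whole number of cycles simultaneously at t = LCM of the periods.
308 = 2^2 × 7 × 11
506 = 2 × 11 × 23
LCM(308, 506) = 2^2 × 7 × 11 × 23 = 7084.
Rotations for period 308: 7084 / 308 = 23.

23 rotations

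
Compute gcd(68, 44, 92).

68 = 2^2 × 17
44 = 2^2 × 11
92 = 2^2 × 23
gcd(68, 44, 92) = 2^2 = 4.

4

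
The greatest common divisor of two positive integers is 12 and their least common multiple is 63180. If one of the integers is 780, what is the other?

For two integers, gcd × lcm = product, so the other is (12 × 63180) / 780 = 758160 / 780 = 972.

972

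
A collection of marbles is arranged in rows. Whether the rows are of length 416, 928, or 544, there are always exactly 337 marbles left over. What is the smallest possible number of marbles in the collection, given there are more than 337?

N − 337 must be a common multiple of 416, 928, and 544.
416 = 2^5 × 13
928 = 2^5 × 29
544 = 2^5 × 17
LCM(416, 928, 544) = 2^5 × 13 × 17 × 29 = 205088.
Smallest N > 337 is LCM + 337 = 205088 + 337 = 205425.

205425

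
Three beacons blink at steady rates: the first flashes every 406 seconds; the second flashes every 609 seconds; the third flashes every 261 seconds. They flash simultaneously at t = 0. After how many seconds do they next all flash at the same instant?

3654 seconds

We need the least common multiple of the intervals.
406 = 2 × 7 × 29
609 = 3 × 7 × 29
261 = 3^2 × 29
LCM(406, 609, 261) = 2 × 3^2 × 7 × 29 = 3654.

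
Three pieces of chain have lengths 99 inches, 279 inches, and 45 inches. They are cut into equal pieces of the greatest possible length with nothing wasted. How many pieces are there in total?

Piece length = gcd(99, 279, 45).
99 = 3^2 × 11
279 = 3^2 × 31
45 = 3^2 × 5
gcd(99, 279, 45) = 3^2 = 9.
Total pieces = 99/9 + 279/9 + 45/9 = 11 + 31 + 5 = 47.

47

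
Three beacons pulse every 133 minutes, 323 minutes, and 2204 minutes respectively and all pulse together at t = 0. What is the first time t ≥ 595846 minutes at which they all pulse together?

Joint pulses occur at multiples of LCM(133, 323, 2204).
133 = 7 × 19
323 = 17 × 19
2204 = 2^2 × 19 × 29
LCM(133, 323, 2204) = 2^2 × 7 × 17 × 19 × 29 = 262276.
Smallest multiple of 262276 that is ≥ 595846: ⌈595846/262276⌉ × 262276 = 3 × 262276 = 786828.

786828 minutes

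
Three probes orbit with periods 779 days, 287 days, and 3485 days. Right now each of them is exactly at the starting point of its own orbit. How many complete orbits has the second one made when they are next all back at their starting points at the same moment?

The first common completion time is the LCM of the periods.
779 = 19 × 41
287 = 7 × 41
3485 = 5 × 17 × 41
LCM(779, 287, 3485) = 5 × 7 × 17 × 19 × 41 = 463505.
Orbits for period 287: 463505 / 287 = 1615.

1615 orbits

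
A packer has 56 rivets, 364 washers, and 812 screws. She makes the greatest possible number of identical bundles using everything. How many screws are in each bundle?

29

Number of bundles = gcd(56, 364, 812).
56 = 2^3 × 7
364 = 2^2 × 7 × 13
812 = 2^2 × 7 × 29
gcd(56, 364, 812) = 2^2 × 7 = 28.
screws per bundle = 812 / 28 = 29.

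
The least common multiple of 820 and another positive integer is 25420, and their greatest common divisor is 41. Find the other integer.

1271

gcd × lcm = product of the two integers, so the other integer is (41 × 25420) / 820 = 1271.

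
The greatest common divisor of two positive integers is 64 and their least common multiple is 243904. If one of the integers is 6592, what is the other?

2368

For two integers, gcd × lcm = product, so the other is (64 × 243904) / 6592 = 15609856 / 6592 = 2368.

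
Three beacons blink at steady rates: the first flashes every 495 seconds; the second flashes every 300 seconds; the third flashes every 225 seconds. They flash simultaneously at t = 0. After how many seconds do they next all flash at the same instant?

The first simultaneous occurrence is after LCM of the individual periods.
495 = 3^2 × 5 × 11
300 = 2^2 × 3 × 5^2
225 = 3^2 × 5^2
LCM(495, 300, 225) = 2^2 × 3^2 × 5^2 × 11 = 9900.

9900 seconds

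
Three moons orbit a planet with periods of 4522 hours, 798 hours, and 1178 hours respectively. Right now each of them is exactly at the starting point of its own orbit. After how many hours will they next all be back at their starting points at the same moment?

420546 hours

We need the least common multiple of the intervals.
4522 = 2 × 7 × 17 × 19
798 = 2 × 3 × 7 × 19
1178 = 2 × 19 × 31
LCM(4522, 798, 1178) = 2 × 3 × 7 × 17 × 19 × 31 = 420546.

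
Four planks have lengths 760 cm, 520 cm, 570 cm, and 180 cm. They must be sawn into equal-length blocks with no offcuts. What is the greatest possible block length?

10 cm

This is the greatest common divisor of 760, 520, 570, and 180.
760 = 2^3 × 5 × 19
520 = 2^3 × 5 × 13
570 = 2 × 3 × 5 × 19
180 = 2^2 × 3^2 × 5
gcd(760, 520, 570, 180) = 2 × 5 = 10.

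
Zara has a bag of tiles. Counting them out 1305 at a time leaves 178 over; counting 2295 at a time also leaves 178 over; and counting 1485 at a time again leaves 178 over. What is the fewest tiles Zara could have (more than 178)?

732283

N − 178 must be a common multiple of 1305, 2295, and 1485.
1305 = 3^2 × 5 × 29
2295 = 3^3 × 5 × 17
1485 = 3^3 × 5 × 11
LCM(1305, 2295, 1485) = 3^3 × 5 × 11 × 17 × 29 = 732105.
Smallest N > 178 is LCM + 178 = 732105 + 178 = 732283.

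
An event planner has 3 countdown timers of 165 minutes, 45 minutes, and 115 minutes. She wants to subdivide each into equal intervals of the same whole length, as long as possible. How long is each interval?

The interval must divide each timer length; the longest such is the gcd.
165 = 3 × 5 × 11
45 = 3^2 × 5
115 = 5 × 23
gcd(165, 45, 115) = 5.

5 minutes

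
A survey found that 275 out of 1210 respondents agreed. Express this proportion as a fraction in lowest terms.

5/22

275 = 5^2 × 11
1210 = 2 × 5 × 11^2
gcd(275, 1210) = 5 × 11 = 55.
Divide numerator and denominator by 55: 275/1210 = 5/22.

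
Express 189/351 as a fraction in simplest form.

189 = 3^3 × 7
351 = 3^3 × 13
gcd(189, 351) = 3^3 = 27.
Divide numerator and denominator by 27: 189/351 = 7/13.

7/13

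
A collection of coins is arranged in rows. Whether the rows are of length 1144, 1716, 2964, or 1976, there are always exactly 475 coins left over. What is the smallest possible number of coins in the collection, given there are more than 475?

N − 475 must be a common multiple of 1144, 1716, 2964, and 1976.
1144 = 2^3 × 11 × 13
1716 = 2^2 × 3 × 11 × 13
2964 = 2^2 × 3 × 13 × 19
1976 = 2^3 × 13 × 19
LCM(1144, 1716, 2964, 1976) = 2^3 × 3 × 11 × 13 × 19 = 65208.
Smallest N > 475 is LCM + 475 = 65208 + 475 = 65683.

65683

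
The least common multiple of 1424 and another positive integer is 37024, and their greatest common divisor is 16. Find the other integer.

416

gcd × lcm = product of the two integers, so the other integer is (16 × 37024) / 1424 = 416.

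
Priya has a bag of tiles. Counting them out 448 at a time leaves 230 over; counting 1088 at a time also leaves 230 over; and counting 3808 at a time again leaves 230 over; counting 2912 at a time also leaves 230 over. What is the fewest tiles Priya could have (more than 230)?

N − 230 must be a common multiple of 448, 1088, 3808, and 2912.
448 = 2^6 × 7
1088 = 2^6 × 17
3808 = 2^5 × 7 × 17
2912 = 2^5 × 7 × 13
LCM(448, 1088, 3808, 2912) = 2^6 × 7 × 13 × 17 = 99008.
Smallest N > 230 is LCM + 230 = 99008 + 230 = 99238.

99238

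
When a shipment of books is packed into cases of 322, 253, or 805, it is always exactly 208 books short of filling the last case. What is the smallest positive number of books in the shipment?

Being 208 short of a full case of size k means N ≡ −208 (mod k), i.e. N + 208 is a multiple of each size.
322 = 2 × 7 × 23
253 = 11 × 23
805 = 5 × 7 × 23
LCM(322, 253, 805) = 2 × 5 × 7 × 11 × 23 = 17710.
Smallest positive N is 17710 − 208 = 17502.

17502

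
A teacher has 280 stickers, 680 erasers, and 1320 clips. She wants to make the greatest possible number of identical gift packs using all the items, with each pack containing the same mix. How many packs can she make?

The pack count must divide each quantity, so the greatest is gcd(280, 680, 1320).
280 = 2^3 × 5 × 7
680 = 2^3 × 5 × 17
1320 = 2^3 × 3 × 5 × 11
gcd(280, 680, 1320) = 2^3 × 5 = 40.

40 packs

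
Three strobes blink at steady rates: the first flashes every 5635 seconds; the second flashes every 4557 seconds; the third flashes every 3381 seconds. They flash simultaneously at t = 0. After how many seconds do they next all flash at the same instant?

They coincide at every common multiple of the periods; the first is the LCM.
5635 = 5 × 7^2 × 23
4557 = 3 × 7^2 × 31
3381 = 3 × 7^2 × 23
LCM(5635, 4557, 3381) = 3 × 5 × 7^2 × 23 × 31 = 524055.

524055 seconds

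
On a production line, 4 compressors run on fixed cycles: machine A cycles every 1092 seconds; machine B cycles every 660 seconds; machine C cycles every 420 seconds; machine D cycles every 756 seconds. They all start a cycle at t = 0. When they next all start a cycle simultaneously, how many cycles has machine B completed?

The first common completion time is the LCM of the periods.
1092 = 2^2 × 3 × 7 × 13
660 = 2^2 × 3 × 5 × 11
420 = 2^2 × 3 × 5 × 7
756 = 2^2 × 3^3 × 7
LCM(1092, 660, 420, 756) = 2^2 × 3^3 × 5 × 7 × 11 × 13 = 540540.
Cycles for period 660: 540540 / 660 = 819.

819 cycles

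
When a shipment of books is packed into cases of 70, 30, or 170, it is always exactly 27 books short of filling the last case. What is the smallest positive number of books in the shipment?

3543

Being 27 short of a full case of size k means N ≡ −27 (mod k), i.e. N + 27 is a multiple of each size.
70 = 2 × 5 × 7
30 = 2 × 3 × 5
170 = 2 × 5 × 17
LCM(70, 30, 170) = 2 × 3 × 5 × 7 × 17 = 3570.
Smallest positive N is 3570 − 27 = 3543.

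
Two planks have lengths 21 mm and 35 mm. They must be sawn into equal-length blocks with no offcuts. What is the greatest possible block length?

The block length must divide every plank, so the greatest is gcd(21, 35).
21 = 3 × 7
35 = 5 × 7
gcd(21, 35) = 7.

7 mm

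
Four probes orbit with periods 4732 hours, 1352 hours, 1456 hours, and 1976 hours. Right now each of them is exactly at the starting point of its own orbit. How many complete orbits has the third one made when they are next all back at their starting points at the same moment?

247 orbits

All finish a whole number of cycles simultaneously at t = LCM of the periods.
4732 = 2^2 × 7 × 13^2
1352 = 2^3 × 13^2
1456 = 2^4 × 7 × 13
1976 = 2^3 × 13 × 19
LCM(4732, 1352, 1456, 1976) = 2^4 × 7 × 13^2 × 19 = 359632.
Orbits for period 1456: 359632 / 1456 = 247.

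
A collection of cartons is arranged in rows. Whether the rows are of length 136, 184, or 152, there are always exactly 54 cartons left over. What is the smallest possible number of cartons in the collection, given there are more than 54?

59486

N − 54 must be a common multiple of 136, 184, and 152.
136 = 2^3 × 17
184 = 2^3 × 23
152 = 2^3 × 19
LCM(136, 184, 152) = 2^3 × 17 × 19 × 23 = 59432.
Smallest N > 54 is LCM + 54 = 59432 + 54 = 59486.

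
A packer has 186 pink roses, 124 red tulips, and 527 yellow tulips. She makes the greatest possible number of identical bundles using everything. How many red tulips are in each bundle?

Number of bundles = gcd(186, 124, 527).
186 = 2 × 3 × 31
124 = 2^2 × 31
527 = 17 × 31
gcd(186, 124, 527) = 31.
red tulips per bundle = 124 / 31 = 4.

4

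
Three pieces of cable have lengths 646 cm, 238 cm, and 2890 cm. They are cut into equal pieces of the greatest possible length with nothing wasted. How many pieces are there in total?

111

Piece length = gcd(646, 238, 2890).
646 = 2 × 17 × 19
238 = 2 × 7 × 17
2890 = 2 × 5 × 17^2
gcd(646, 238, 2890) = 2 × 17 = 34.
Total pieces = 646/34 + 238/34 + 2890/34 = 19 + 7 + 85 = 111.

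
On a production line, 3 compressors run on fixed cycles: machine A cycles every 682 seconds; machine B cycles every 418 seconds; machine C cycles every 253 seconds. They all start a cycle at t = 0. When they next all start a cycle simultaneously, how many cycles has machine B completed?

They are all back at their starting positions together after one LCM of the periods.
682 = 2 × 11 × 31
418 = 2 × 11 × 19
253 = 11 × 23
LCM(682, 418, 253) = 2 × 11 × 19 × 23 × 31 = 298034.
Cycles for period 418: 298034 / 418 = 713.

713 cycles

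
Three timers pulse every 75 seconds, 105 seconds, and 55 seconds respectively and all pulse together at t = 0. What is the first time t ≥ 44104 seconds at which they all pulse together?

Joint pulses occur at multiples of LCM(75, 105, 55).
75 = 3 × 5^2
105 = 3 × 5 × 7
55 = 5 × 11
LCM(75, 105, 55) = 3 × 5^2 × 7 × 11 = 5775.
Smallest multiple of 5775 that is ≥ 44104: ⌈44104/5775⌉ × 5775 = 8 × 5775 = 46200.

46200 seconds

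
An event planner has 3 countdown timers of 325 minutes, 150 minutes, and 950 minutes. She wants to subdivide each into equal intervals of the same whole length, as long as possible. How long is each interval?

The interval must divide each timer length; the longest such is the gcd.
325 = 5^2 × 13
150 = 2 × 3 × 5^2
950 = 2 × 5^2 × 19
gcd(325, 150, 950) = 5^2 = 25.

25 minutes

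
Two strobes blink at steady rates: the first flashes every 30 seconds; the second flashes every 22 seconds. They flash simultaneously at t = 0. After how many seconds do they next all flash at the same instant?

330 seconds

The first simultaneous occurrence is after LCM of the individual periods.
30 = 2 × 3 × 5
22 = 2 × 11
LCM(30, 22) = 2 × 3 × 5 × 11 = 330.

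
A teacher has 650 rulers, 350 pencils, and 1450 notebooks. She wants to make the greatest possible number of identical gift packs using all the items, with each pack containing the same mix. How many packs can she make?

50 packs

The pack count must divide each quantity, so the greatest is gcd(650, 350, 1450).
650 = 2 × 5^2 × 13
350 = 2 × 5^2 × 7
1450 = 2 × 5^2 × 29
gcd(650, 350, 1450) = 2 × 5^2 = 50.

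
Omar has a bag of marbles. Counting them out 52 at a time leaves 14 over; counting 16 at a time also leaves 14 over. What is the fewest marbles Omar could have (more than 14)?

N − 14 must be a common multiple of 52 and 16.
52 = 2^2 × 13
16 = 2^4
LCM(52, 16) = 2^4 × 13 = 208.
Smallest N > 14 is LCM + 14 = 208 + 14 = 222.

222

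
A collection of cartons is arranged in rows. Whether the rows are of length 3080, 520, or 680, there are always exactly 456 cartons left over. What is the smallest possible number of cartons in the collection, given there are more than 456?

N − 456 must be a common multiple of 3080, 520, and 680.
3080 = 2^3 × 5 × 7 × 11
520 = 2^3 × 5 × 13
680 = 2^3 × 5 × 17
LCM(3080, 520, 680) = 2^3 × 5 × 7 × 11 × 13 × 17 = 680680.
Smallest N > 456 is LCM + 456 = 680680 + 456 = 681136.

681136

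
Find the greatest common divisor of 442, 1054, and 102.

34

442 = 2 × 13 × 17
1054 = 2 × 17 × 31
102 = 2 × 3 × 17
gcd(442, 1054, 102) = 2 × 17 = 34.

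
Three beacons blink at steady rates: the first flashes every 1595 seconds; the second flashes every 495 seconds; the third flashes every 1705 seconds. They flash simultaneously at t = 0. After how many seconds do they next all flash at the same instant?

445005 seconds

We need the least common multiple of the intervals.
1595 = 5 × 11 × 29
495 = 3^2 × 5 × 11
1705 = 5 × 11 × 31
LCM(1595, 495, 1705) = 3^2 × 5 × 11 × 29 × 31 = 445005.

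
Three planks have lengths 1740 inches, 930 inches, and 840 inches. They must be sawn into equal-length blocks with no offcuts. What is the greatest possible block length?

The block length must divide every plank, so the greatest is gcd(1740, 930, 840).
1740 = 2^2 × 3 × 5 × 29
930 = 2 × 3 × 5 × 31
840 = 2^3 × 3 × 5 × 7
gcd(1740, 930, 840) = 2 × 3 × 5 = 30.

30 inches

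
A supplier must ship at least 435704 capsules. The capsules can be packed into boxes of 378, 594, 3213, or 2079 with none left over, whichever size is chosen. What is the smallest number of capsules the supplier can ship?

The number of capsules must be a common multiple of 378, 594, 3213, and 2079, so a multiple of their LCM.
378 = 2 × 3^3 × 7
594 = 2 × 3^3 × 11
3213 = 3^3 × 7 × 17
2079 = 3^3 × 7 × 11
LCM(378, 594, 3213, 2079) = 2 × 3^3 × 7 × 11 × 17 = 70686.
Smallest multiple of 70686 that is ≥ 435704: ⌈435704/70686⌉ × 70686 = 7 × 70686 = 494802.

494802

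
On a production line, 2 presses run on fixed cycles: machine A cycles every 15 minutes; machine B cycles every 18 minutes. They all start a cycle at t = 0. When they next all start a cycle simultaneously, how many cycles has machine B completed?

The first common completion time is the LCM of the periods.
15 = 3 × 5
18 = 2 × 3^2
LCM(15, 18) = 2 × 3^2 × 5 = 90.
Cycles for period 18: 90 / 18 = 5.

5 cycles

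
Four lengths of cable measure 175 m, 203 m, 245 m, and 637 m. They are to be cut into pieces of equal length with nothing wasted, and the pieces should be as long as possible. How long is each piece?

Each piece length must divide every original length, so the longest possible is gcd(175, 203, 245, 637).
175 = 5^2 × 7
203 = 7 × 29
245 = 5 × 7^2
637 = 7^2 × 13
gcd(175, 203, 245, 637) = 7.

7 m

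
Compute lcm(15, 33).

15 = 3 × 5
33 = 3 × 11
LCM(15, 33) = 3 × 5 × 11 = 165.

165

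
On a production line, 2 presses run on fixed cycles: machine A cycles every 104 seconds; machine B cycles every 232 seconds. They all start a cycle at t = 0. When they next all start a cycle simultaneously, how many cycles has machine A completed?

29 cycles

They are all back at their starting positions together after one LCM of the periods.
104 = 2^3 × 13
232 = 2^3 × 29
LCM(104, 232) = 2^3 × 13 × 29 = 3016.
Cycles for period 104: 3016 / 104 = 29.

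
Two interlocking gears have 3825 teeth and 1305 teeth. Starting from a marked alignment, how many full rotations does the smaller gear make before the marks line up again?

The first common completion time is the LCM of the periods.
3825 = 3^2 × 5^2 × 17
1305 = 3^2 × 5 × 29
LCM(3825, 1305) = 3^2 × 5^2 × 17 × 29 = 110925.
Rotations for period 1305: 110925 / 1305 = 85.

85 rotations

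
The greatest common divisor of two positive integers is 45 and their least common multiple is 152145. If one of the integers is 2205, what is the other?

For two integers, gcd × lcm = product, so the other is (45 × 152145) / 2205 = 6846525 / 2205 = 3105.

3105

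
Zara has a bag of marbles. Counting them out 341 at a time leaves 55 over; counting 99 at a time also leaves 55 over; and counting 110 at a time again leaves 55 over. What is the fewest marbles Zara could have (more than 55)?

30745

N − 55 must be a common multiple of 341, 99, and 110.
341 = 11 × 31
99 = 3^2 × 11
110 = 2 × 5 × 11
LCM(341, 99, 110) = 2 × 3^2 × 5 × 11 × 31 = 30690.
Smallest N > 55 is LCM + 55 = 30690 + 55 = 30745.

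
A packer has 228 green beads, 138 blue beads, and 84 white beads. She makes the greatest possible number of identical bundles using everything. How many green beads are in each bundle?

38

Number of bundles = gcd(228, 138, 84).
228 = 2^2 × 3 × 19
138 = 2 × 3 × 23
84 = 2^2 × 3 × 7
gcd(228, 138, 84) = 2 × 3 = 6.
green beads per bundle = 228 / 6 = 38.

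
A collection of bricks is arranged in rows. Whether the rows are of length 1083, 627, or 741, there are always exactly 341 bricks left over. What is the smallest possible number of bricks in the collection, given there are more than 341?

155210

N − 341 must be a common multiple of 1083, 627, and 741.
1083 = 3 × 19^2
627 = 3 × 11 × 19
741 = 3 × 13 × 19
LCM(1083, 627, 741) = 3 × 11 × 13 × 19^2 = 154869.
Smallest N > 341 is LCM + 341 = 154869 + 341 = 155210.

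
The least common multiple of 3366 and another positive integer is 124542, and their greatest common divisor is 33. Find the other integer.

1221

gcd × lcm = product of the two integers, so the other integer is (33 × 124542) / 3366 = 1221.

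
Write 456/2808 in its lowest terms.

456 = 2^3 × 3 × 19
2808 = 2^3 × 3^3 × 13
gcd(456, 2808) = 2^3 × 3 = 24.
Divide numerator and denominator by 24: 456/2808 = 19/117.

19/117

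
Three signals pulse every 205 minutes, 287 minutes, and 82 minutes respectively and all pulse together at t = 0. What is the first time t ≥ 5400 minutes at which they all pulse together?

Joint pulses occur at multiples of LCM(205, 287, 82).
205 = 5 × 41
287 = 7 × 41
82 = 2 × 41
LCM(205, 287, 82) = 2 × 5 × 7 × 41 = 2870.
Smallest multiple of 2870 that is ≥ 5400: ⌈5400/2870⌉ × 2870 = 2 × 2870 = 5740.

5740 minutes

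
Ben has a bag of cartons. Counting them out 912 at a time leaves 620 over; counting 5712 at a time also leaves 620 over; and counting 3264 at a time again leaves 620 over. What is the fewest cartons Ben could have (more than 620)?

N − 620 must be a common multiple of 912, 5712, and 3264.
912 = 2^4 × 3 × 19
5712 = 2^4 × 3 × 7 × 17
3264 = 2^6 × 3 × 17
LCM(912, 5712, 3264) = 2^6 × 3 × 7 × 17 × 19 = 434112.
Smallest N > 620 is LCM + 620 = 434112 + 620 = 434732.

434732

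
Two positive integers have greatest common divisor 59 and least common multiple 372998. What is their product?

For any two positive integers, gcd × lcm = product = 59 × 372998 = 22006882.

22006882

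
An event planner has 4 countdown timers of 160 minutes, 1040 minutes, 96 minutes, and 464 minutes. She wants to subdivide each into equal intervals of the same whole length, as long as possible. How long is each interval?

16 minutes

The interval must divide each timer length; the longest such is the gcd.
160 = 2^5 × 5
1040 = 2^4 × 5 × 13
96 = 2^5 × 3
464 = 2^4 × 29
gcd(160, 1040, 96, 464) = 2^4 = 16.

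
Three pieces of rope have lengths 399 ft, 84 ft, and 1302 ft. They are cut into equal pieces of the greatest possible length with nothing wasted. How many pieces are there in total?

85

Piece length = gcd(399, 84, 1302).
399 = 3 × 7 × 19
84 = 2^2 × 3 × 7
1302 = 2 × 3 × 7 × 31
gcd(399, 84, 1302) = 3 × 7 = 21.
Total pieces = 399/21 + 84/21 + 1302/21 = 19 + 4 + 62 = 85.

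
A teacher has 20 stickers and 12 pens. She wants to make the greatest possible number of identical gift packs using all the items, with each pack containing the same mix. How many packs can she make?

4 packs

The pack count must divide each quantity, so the greatest is gcd(20, 12).
20 = 2^2 × 5
12 = 2^2 × 3
gcd(20, 12) = 2^2 = 4.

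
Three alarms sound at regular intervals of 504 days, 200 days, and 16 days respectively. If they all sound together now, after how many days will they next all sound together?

25200 days

We need the least common multiple of the intervals.
504 = 2^3 × 3^2 × 7
200 = 2^3 × 5^2
16 = 2^4
LCM(504, 200, 16) = 2^4 × 3^2 × 5^2 × 7 = 25200.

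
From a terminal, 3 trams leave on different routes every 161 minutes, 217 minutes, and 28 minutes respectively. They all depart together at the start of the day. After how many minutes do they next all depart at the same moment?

19964 minutes

The first simultaneous occurrence is after LCM of the individual periods.
161 = 7 × 23
217 = 7 × 31
28 = 2^2 × 7
LCM(161, 217, 28) = 2^2 × 7 × 23 × 31 = 19964.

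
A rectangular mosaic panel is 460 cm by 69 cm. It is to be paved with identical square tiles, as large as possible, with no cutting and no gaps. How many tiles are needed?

60

Tile side = gcd(460, 69).
460 = 2^2 × 5 × 23
69 = 3 × 23
gcd(460, 69) = 23.
Tiles: (460/23) × (69/23) = 20 × 3 = 60.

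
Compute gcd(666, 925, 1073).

37

666 = 2 × 3^2 × 37
925 = 5^2 × 37
1073 = 29 × 37
gcd(666, 925, 1073) = 37.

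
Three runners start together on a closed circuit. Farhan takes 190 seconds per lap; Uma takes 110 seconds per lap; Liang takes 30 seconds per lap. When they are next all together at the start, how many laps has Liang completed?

209 laps

The first common completion time is the LCM of the periods.
190 = 2 × 5 × 19
110 = 2 × 5 × 11
30 = 2 × 3 × 5
LCM(190, 110, 30) = 2 × 3 × 5 × 11 × 19 = 6270.
Laps for period 30: 6270 / 30 = 209.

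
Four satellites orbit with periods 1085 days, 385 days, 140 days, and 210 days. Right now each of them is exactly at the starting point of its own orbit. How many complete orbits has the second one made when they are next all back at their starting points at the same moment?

372 orbits

All finish a whole number of cycles simultaneously at t = LCM of the periods.
1085 = 5 × 7 × 31
385 = 5 × 7 × 11
140 = 2^2 × 5 × 7
210 = 2 × 3 × 5 × 7
LCM(1085, 385, 140, 210) = 2^2 × 3 × 5 × 7 × 11 × 31 = 143220.
Orbits for period 385: 143220 / 385 = 372.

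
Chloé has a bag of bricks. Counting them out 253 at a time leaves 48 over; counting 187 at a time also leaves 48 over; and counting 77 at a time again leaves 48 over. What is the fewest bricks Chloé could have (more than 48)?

30155

N − 48 must be a common multiple of 253, 187, and 77.
253 = 11 × 23
187 = 11 × 17
77 = 7 × 11
LCM(253, 187, 77) = 7 × 11 × 17 × 23 = 30107.
Smallest N > 48 is LCM + 48 = 30107 + 48 = 30155.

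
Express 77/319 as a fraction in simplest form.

77 = 7 × 11
319 = 11 × 29
gcd(77, 319) = 11.
Divide numerator and denominator by 11: 77/319 = 7/29.

7/29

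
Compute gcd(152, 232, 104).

8

152 = 2^3 × 19
232 = 2^3 × 29
104 = 2^3 × 13
gcd(152, 232, 104) = 2^3 = 8.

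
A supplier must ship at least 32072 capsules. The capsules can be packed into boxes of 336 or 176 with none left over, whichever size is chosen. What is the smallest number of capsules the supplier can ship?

The number of capsules must be a common multiple of 336 and 176, so a multiple of their LCM.
336 = 2^4 × 3 × 7
176 = 2^4 × 11
LCM(336, 176) = 2^4 × 3 × 7 × 11 = 3696.
Smallest multiple of 3696 that is ≥ 32072: ⌈32072/3696⌉ × 3696 = 9 × 3696 = 33264.

33264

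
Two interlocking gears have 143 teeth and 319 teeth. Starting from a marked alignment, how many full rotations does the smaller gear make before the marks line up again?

29 rotations

The first common completion time is the LCM of the periods.
143 = 11 × 13
319 = 11 × 29
LCM(143, 319) = 11 × 13 × 29 = 4147.
Rotations for period 143: 4147 / 143 = 29.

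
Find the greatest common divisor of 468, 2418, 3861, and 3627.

39

468 = 2^2 × 3^2 × 13
2418 = 2 × 3 × 13 × 31
3861 = 3^3 × 11 × 13
3627 = 3^2 × 13 × 31
gcd(468, 2418, 3861, 3627) = 3 × 13 = 39.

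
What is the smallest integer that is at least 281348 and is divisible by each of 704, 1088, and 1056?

287232

The integer must be a common multiple of 704, 1088, and 1056, so a multiple of their LCM.
704 = 2^6 × 11
1088 = 2^6 × 17
1056 = 2^5 × 3 × 11
LCM(704, 1088, 1056) = 2^6 × 3 × 11 × 17 = 35904.
Smallest multiple of 35904 that is ≥ 281348: ⌈281348/35904⌉ × 35904 = 8 × 35904 = 287232.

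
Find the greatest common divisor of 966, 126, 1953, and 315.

966 = 2 × 3 × 7 × 23
126 = 2 × 3^2 × 7
1953 = 3^2 × 7 × 31
315 = 3^2 × 5 × 7
gcd(966, 126, 1953, 315) = 3 × 7 = 21.

21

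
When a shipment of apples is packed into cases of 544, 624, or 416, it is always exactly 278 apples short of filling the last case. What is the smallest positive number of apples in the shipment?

20938

Being 278 short of a full case of size k means N ≡ −278 (mod k), i.e. N + 278 is a multiple of each size.
544 = 2^5 × 17
624 = 2^4 × 3 × 13
416 = 2^5 × 13
LCM(544, 624, 416) = 2^5 × 3 × 13 × 17 = 21216.
Smallest positive N is 21216 − 278 = 20938.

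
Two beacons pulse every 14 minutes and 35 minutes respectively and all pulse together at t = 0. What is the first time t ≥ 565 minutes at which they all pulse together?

Joint pulses occur at multiples of LCM(14, 35).
14 = 2 × 7
35 = 5 × 7
LCM(14, 35) = 2 × 5 × 7 = 70.
Smallest multiple of 70 that is ≥ 565: ⌈565/70⌉ × 70 = 9 × 70 = 630.

630 minutes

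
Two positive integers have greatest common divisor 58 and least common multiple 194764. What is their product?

For any two positive integers, gcd × lcm = product = 58 × 194764 = 11296312.

11296312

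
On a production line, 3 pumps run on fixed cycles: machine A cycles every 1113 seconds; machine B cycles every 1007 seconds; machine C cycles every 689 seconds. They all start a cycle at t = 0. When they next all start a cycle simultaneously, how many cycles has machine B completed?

273 cycles

The first common completion time is the LCM of the periods.
1113 = 3 × 7 × 53
1007 = 19 × 53
689 = 13 × 53
LCM(1113, 1007, 689) = 3 × 7 × 13 × 19 × 53 = 274911.
Cycles for period 1007: 274911 / 1007 = 273.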